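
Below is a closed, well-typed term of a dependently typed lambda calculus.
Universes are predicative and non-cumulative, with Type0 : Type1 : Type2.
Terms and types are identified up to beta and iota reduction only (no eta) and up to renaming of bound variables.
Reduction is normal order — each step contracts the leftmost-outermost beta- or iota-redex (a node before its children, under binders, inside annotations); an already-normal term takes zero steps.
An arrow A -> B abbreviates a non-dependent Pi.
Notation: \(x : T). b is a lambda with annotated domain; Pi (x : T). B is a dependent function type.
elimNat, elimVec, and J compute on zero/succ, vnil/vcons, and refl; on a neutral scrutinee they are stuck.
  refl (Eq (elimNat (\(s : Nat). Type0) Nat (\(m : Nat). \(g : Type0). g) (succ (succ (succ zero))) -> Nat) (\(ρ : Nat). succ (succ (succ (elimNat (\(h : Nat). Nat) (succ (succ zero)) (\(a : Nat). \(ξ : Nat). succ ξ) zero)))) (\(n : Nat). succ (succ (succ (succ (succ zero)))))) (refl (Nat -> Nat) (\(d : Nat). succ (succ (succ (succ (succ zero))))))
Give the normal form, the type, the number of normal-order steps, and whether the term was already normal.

resulting normal form:
  refl (Eq (Nat -> Nat) (\(s : Nat). succ (succ (succ (succ (succ zero))))) (\(m : Nat). succ (succ (succ (succ (succ zero)))))) (refl (Nat -> Nat) (\(g : Nat). succ (succ (succ (succ (succ zero))))))
the term's type:
  Eq (Eq (Nat -> Nat) (\(s : Nat). succ (succ (succ (succ (succ zero))))) (\(m : Nat). succ (succ (succ (succ (succ zero)))))) (refl (Nat -> Nat) (\(g : Nat). succ (succ (succ (succ (succ zero)))))) (refl (Nat -> Nat) (\(ρ : Nat). succ (succ (succ (succ (succ zero))))))
steps to reach normal form (normal order): 11
already normal: no
first redex: an elimNat iota-redex


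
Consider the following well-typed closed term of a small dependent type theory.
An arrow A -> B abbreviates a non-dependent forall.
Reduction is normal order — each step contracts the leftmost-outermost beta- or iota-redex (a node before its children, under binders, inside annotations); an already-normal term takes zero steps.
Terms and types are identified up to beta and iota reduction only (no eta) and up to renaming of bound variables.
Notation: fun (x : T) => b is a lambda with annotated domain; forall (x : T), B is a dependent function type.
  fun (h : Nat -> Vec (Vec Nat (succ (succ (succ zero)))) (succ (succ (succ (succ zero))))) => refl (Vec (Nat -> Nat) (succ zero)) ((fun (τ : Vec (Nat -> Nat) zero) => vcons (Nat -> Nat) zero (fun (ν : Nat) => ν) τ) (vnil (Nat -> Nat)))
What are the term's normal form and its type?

normal form:
  fun (h : Nat -> Vec (Vec Nat (succ (succ (succ zero)))) (succ (succ (succ (succ zero))))) => refl (Vec (Nat -> Nat) (succ zero)) (vcons (Nat -> Nat) zero (fun (τ : Nat) => τ) (vnil (Nat -> Nat)))
type:
  (Nat -> Vec (Vec Nat (succ (succ (succ zero)))) (succ (succ (succ (succ zero))))) -> Eq (Vec (Nat -> Nat) (succ zero)) (vcons (Nat -> Nat) zero (fun (h : Nat) => h) (vnil (Nat -> Nat))) (vcons (Nat -> Nat) zero (fun (τ : Nat) => τ) (vnil (Nat -> Nat)))


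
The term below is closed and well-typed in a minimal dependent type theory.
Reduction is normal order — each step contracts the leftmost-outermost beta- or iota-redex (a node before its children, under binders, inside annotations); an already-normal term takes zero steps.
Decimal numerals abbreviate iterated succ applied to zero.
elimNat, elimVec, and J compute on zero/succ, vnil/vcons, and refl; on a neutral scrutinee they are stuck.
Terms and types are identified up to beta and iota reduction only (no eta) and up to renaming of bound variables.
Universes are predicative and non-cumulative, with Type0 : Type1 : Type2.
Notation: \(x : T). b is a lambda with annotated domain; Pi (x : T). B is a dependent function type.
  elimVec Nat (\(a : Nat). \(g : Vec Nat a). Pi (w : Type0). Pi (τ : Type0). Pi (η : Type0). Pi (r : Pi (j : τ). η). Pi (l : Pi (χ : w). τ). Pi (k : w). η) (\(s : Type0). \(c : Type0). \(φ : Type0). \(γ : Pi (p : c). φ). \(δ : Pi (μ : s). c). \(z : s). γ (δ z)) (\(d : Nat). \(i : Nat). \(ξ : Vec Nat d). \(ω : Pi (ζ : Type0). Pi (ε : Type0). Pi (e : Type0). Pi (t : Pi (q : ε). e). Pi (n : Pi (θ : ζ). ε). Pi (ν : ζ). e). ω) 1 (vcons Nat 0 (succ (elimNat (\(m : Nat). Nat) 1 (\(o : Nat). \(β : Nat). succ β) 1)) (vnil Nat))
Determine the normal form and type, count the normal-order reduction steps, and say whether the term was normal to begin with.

normal form:
  \(a : Type0). \(g : Type0). \(w : Type0). \(τ : Pi (η : g). w). \(r : Pi (j : a). g). \(l : a). τ (r l)
type:
  Pi (a : Type0). Pi (g : Type0). Pi (w : Type0). Pi (τ : Pi (η : g). w). Pi (r : Pi (j : a). g). Pi (l : a). w
normal-order step count: 6
already normal: no
first redex: an elimVec iota-redex


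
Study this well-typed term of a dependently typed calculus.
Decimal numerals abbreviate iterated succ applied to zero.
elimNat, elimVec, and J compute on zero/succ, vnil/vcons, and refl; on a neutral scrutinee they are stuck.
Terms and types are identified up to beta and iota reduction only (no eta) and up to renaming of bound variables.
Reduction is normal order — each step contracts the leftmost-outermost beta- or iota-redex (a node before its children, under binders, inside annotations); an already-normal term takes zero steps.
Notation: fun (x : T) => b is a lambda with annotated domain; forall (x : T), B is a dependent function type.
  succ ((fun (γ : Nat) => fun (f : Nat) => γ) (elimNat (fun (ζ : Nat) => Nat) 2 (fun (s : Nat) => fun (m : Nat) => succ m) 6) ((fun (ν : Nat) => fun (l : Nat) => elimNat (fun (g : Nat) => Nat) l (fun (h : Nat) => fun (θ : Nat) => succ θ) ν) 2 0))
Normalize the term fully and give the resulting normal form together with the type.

normal form:
  9
inferred type:
  Nat


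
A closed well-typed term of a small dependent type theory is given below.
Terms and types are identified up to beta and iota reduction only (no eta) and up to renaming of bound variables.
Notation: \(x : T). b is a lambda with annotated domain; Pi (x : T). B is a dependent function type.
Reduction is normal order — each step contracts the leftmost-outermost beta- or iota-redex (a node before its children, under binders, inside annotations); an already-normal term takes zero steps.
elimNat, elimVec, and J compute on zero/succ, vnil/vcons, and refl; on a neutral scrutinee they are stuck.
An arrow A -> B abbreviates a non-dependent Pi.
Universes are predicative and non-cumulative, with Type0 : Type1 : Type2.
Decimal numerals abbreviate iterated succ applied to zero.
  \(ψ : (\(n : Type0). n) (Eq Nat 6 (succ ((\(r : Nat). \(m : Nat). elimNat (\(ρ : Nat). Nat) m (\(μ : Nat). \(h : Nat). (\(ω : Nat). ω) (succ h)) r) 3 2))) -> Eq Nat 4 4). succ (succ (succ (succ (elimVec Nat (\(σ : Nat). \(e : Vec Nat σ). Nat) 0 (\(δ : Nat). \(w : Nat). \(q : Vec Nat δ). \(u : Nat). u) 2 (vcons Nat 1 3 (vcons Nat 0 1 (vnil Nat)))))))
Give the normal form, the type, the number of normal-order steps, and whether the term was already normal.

normal form:
  \(ψ : Eq Nat 6 6 -> Eq Nat 4 4). 4
inferred type:
  (Eq Nat 6 6 -> Eq Nat 4 4) -> Nat
steps to reach normal form (normal order): 27
already normal: no
first redex: a beta-redex


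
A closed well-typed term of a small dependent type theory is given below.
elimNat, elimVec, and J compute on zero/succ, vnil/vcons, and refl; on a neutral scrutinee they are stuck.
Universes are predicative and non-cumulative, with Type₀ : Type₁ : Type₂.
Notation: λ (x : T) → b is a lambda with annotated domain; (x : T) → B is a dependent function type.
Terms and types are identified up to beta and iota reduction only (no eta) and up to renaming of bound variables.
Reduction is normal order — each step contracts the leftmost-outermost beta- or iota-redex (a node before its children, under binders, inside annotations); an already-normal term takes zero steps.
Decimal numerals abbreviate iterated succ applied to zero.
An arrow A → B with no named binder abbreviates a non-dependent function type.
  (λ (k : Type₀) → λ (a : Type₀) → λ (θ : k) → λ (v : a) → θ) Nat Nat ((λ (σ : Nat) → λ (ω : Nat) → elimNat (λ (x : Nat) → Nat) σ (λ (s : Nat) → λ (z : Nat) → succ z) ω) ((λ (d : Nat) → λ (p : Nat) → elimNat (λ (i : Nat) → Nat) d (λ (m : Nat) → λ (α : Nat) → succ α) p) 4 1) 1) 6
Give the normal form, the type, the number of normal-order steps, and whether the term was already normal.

resulting normal form:
  6
type:
  Nat
steps to reach normal form (normal order): 16
term was already normal: no
first redex: a beta-redex


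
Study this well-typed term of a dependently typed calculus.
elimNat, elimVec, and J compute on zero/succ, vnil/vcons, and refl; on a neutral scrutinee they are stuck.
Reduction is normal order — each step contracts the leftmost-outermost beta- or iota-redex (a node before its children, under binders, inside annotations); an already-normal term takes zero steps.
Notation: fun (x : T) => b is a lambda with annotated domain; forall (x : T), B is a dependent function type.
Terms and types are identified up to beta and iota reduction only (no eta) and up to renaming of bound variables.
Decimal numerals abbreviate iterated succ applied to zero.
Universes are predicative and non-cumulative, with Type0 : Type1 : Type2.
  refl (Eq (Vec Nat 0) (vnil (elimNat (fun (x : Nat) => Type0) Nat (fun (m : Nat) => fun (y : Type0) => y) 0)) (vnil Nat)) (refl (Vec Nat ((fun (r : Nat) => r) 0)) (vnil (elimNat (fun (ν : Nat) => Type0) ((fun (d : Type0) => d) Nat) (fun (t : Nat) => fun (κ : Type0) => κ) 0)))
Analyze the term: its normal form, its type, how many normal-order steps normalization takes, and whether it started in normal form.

resulting normal form:
  refl (Eq (Vec Nat 0) (vnil Nat) (vnil Nat)) (refl (Vec Nat 0) (vnil Nat))
inferred type:
  Eq (Eq (Vec Nat 0) (vnil Nat) (vnil Nat)) (refl (Vec Nat 0) (vnil Nat)) (refl (Vec Nat 0) (vnil Nat))
normal-order step count: 4
started in normal form: no
first contracted redex: an elimNat iota-redex


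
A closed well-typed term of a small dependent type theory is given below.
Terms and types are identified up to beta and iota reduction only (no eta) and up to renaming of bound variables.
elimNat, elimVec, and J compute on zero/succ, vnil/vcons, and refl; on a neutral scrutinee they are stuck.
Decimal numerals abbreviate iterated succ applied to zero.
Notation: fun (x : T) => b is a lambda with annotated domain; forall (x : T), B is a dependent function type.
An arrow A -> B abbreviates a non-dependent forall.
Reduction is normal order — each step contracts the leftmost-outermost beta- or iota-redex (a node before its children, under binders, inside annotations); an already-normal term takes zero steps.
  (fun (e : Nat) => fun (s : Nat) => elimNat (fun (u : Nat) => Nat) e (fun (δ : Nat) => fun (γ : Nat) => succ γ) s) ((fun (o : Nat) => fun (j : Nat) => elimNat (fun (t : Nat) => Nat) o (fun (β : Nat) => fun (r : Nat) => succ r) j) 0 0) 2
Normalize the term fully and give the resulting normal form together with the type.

resulting normal form:
  2
type:
  Nat
observation: 12 normal-order steps separate the term from its normal form.


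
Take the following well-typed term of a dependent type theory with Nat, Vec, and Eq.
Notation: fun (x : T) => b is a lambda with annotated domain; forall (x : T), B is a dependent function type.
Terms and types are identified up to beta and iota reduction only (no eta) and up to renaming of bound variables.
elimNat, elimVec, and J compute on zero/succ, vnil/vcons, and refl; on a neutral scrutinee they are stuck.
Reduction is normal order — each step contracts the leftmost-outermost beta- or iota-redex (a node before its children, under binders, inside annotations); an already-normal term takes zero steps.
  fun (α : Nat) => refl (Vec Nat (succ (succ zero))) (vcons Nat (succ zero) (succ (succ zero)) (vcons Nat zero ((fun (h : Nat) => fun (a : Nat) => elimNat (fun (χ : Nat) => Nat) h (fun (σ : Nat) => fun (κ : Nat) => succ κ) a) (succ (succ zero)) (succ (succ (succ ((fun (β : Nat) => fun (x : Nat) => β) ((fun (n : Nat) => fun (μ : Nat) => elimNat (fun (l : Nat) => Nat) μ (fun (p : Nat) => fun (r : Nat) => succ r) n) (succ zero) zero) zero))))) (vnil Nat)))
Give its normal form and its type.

normal form:
  fun (α : Nat) => refl (Vec Nat (succ (succ zero))) (vcons Nat (succ zero) (succ (succ zero)) (vcons Nat zero (succ (succ (succ (succ (succ (succ zero)))))) (vnil Nat)))
type:
  forall (α : Nat), Eq (Vec Nat (succ (succ zero))) (vcons Nat (succ zero) (succ (succ zero)) (vcons Nat zero (succ (succ (succ (succ (succ (succ zero)))))) (vnil Nat))) (vcons Nat (succ zero) (succ (succ zero)) (vcons Nat zero (succ (succ (succ (succ (succ (succ zero)))))) (vnil Nat)))
observation: normalization takes exactly 23 steps under the normal-order strategy.


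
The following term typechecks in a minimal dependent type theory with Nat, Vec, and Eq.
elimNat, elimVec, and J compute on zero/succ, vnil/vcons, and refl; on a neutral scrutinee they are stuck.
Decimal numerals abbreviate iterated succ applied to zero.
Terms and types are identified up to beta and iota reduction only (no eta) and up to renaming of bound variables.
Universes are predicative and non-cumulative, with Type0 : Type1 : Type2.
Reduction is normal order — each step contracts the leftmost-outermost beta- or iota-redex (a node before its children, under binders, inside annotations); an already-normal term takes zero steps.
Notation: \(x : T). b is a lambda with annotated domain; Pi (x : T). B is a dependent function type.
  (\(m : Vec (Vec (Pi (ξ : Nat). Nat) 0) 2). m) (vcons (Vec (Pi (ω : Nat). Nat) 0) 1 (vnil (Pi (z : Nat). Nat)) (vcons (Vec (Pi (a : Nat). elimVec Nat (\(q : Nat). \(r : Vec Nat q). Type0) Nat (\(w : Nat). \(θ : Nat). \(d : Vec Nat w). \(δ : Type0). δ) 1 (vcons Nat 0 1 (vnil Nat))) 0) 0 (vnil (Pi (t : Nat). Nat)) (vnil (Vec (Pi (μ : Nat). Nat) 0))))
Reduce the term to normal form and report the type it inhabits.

normal form:
  vcons (Vec (Pi (m : Nat). Nat) 0) 1 (vnil (Pi (ξ : Nat). Nat)) (vcons (Vec (Pi (ω : Nat). Nat) 0) 0 (vnil (Pi (z : Nat). Nat)) (vnil (Vec (Pi (a : Nat). Nat) 0)))
type:
  Vec (Vec (Pi (m : Nat). Nat) 0) 2
observation: contracting a beta-redex first, the term normalizes in 7 steps.


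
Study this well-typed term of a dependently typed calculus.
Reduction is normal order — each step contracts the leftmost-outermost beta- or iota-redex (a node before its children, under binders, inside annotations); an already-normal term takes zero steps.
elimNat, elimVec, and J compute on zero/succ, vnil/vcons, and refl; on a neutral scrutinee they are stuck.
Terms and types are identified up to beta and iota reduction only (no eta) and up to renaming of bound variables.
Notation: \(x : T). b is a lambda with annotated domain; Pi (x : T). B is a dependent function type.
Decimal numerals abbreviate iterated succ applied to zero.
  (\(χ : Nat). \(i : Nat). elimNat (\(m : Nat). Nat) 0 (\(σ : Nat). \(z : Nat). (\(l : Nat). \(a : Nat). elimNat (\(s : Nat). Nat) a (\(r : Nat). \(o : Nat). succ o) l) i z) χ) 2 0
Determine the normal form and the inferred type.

normal form:
  0
the term's type:
  Nat
observation: reduction starts at a beta-redex, and 15 normal-order steps reach the normal form.


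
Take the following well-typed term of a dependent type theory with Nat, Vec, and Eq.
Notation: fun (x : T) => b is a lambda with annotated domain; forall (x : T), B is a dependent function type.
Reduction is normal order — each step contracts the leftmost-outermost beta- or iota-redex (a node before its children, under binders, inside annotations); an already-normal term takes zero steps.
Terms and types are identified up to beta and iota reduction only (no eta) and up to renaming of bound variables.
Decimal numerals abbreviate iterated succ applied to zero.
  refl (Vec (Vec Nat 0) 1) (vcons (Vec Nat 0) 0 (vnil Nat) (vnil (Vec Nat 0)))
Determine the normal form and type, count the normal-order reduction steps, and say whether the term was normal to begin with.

resulting normal form:
  refl (Vec (Vec Nat 0) 1) (vcons (Vec Nat 0) 0 (vnil Nat) (vnil (Vec Nat 0)))
the term's type:
  Eq (Vec (Vec Nat 0) 1) (vcons (Vec Nat 0) 0 (vnil Nat) (vnil (Vec Nat 0))) (vcons (Vec Nat 0) 0 (vnil Nat) (vnil (Vec Nat 0)))
steps to reach normal form (normal order): 0
started in normal form: yes


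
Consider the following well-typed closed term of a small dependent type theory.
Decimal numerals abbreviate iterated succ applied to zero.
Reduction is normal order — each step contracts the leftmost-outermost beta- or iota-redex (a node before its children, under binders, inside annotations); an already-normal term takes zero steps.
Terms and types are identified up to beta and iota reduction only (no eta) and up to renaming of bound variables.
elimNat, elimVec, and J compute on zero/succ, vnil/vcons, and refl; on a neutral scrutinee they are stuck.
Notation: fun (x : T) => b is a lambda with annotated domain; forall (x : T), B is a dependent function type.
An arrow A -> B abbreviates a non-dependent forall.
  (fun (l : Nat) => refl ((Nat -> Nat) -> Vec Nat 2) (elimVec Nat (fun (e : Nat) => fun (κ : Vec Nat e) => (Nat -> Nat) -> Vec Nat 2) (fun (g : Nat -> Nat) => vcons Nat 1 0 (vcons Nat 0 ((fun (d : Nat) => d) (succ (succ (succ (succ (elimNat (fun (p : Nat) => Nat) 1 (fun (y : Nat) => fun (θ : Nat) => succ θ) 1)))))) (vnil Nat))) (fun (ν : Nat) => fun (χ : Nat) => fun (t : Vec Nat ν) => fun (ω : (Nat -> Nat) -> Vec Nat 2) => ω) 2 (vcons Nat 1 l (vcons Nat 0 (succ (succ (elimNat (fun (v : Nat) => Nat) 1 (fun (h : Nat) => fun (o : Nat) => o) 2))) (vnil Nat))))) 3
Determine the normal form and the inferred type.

normal form:
  refl ((Nat -> Nat) -> Vec Nat 2) (fun (l : Nat -> Nat) => vcons Nat 1 0 (vcons Nat 0 6 (vnil Nat)))
the term's type:
  Eq ((Nat -> Nat) -> Vec Nat 2) (fun (l : Nat -> Nat) => vcons Nat 1 0 (vcons Nat 0 6 (vnil Nat))) (fun (e : Nat -> Nat) => vcons Nat 1 0 (vcons Nat 0 6 (vnil Nat)))
observation: the leftmost-outermost redex is a beta-redex, and normalization takes 17 steps.


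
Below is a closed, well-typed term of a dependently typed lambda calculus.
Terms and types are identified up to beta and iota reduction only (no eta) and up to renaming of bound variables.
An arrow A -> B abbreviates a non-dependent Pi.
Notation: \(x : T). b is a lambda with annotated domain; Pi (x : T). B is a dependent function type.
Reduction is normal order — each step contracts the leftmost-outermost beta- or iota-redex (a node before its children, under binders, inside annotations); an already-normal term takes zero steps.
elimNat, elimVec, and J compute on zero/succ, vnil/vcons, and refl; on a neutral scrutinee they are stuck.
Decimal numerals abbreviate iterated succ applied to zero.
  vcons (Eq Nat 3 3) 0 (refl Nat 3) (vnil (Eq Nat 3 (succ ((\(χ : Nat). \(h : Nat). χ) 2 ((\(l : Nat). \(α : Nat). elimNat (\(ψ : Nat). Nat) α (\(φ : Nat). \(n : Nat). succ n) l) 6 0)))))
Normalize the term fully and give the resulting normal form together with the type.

normal form:
  vcons (Eq Nat 3 3) 0 (refl Nat 3) (vnil (Eq Nat 3 3))
the term's type:
  Vec (Eq Nat 3 3) 1
observation: the term reaches its normal form after 2 normal-order steps.


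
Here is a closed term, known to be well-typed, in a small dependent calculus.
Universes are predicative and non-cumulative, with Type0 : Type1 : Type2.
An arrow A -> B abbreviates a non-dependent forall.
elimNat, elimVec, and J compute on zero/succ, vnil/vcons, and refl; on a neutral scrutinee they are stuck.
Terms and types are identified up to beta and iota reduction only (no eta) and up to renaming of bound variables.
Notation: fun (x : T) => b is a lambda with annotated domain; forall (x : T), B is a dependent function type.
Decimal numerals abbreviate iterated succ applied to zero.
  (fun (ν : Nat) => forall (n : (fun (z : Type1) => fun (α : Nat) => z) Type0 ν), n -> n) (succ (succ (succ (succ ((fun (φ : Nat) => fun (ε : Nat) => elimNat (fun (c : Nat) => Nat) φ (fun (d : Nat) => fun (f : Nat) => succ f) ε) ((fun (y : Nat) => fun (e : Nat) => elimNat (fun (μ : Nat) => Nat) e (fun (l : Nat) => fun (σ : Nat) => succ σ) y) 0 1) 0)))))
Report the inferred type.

inferred type:
  Type1


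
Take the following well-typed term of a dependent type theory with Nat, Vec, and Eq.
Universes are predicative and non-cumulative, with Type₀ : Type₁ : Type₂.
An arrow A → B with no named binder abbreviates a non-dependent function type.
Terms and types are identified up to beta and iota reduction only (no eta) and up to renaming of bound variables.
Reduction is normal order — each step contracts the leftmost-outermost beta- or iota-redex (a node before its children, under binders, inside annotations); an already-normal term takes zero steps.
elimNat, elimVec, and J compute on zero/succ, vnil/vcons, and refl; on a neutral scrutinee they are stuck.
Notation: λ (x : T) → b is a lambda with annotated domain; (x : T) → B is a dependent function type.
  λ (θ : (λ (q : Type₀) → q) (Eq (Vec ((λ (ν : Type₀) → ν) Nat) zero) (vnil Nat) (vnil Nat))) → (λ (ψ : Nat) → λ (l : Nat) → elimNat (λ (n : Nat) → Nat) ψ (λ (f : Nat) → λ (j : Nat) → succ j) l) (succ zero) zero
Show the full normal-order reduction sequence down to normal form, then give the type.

normal-order reduction sequence:
  λ (θ : (λ (q : Type₀) → q) (Eq (Vec ((λ (ν : Type₀) → ν) Nat) zero) (vnil Nat) (vnil Nat))) → (λ (ψ : Nat) → λ (l : Nat) → elimNat (λ (n : Nat) → Nat) ψ (λ (f : Nat) → λ (j : Nat) → succ j) l) (succ zero) zero
  ~> λ (θ : Eq (Vec ((λ (q : Type₀) → q) Nat) zero) (vnil Nat) (vnil Nat)) → (λ (ν : Nat) → λ (ψ : Nat) → elimNat (λ (l : Nat) → Nat) ν (λ (n : Nat) → λ (f : Nat) → succ f) ψ) (succ zero) zero
  ~> λ (θ : Eq (Vec Nat zero) (vnil Nat) (vnil Nat)) → (λ (q : Nat) → λ (ν : Nat) → elimNat (λ (ψ : Nat) → Nat) q (λ (l : Nat) → λ (n : Nat) → succ n) ν) (succ zero) zero
  ~> λ (θ : Eq (Vec Nat zero) (vnil Nat) (vnil Nat)) → (λ (q : Nat) → elimNat (λ (ν : Nat) → Nat) (succ zero) (λ (ψ : Nat) → λ (l : Nat) → succ l) q) zero
  ~> λ (θ : Eq (Vec Nat zero) (vnil Nat) (vnil Nat)) → elimNat (λ (q : Nat) → Nat) (succ zero) (λ (ν : Nat) → λ (ψ : Nat) → succ ψ) zero
  ~> λ (θ : Eq (Vec Nat zero) (vnil Nat) (vnil Nat)) → succ zero
inferred type:
  Eq (Vec Nat zero) (vnil Nat) (vnil Nat) → Nat


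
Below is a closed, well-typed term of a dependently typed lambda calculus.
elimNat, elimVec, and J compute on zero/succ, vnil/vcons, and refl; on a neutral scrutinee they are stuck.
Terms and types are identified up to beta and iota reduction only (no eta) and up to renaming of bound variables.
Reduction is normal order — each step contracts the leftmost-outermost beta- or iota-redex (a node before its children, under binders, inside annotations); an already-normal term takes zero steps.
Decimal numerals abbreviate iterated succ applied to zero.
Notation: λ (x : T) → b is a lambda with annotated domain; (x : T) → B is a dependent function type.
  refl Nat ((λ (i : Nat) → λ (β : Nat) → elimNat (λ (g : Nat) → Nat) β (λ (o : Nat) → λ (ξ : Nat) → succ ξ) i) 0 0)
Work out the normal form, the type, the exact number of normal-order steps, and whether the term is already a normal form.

resulting normal form:
  refl Nat 0
inferred type:
  Eq Nat 0 0
normal-order step count: 3
started in normal form: no
first redex: a beta-redex


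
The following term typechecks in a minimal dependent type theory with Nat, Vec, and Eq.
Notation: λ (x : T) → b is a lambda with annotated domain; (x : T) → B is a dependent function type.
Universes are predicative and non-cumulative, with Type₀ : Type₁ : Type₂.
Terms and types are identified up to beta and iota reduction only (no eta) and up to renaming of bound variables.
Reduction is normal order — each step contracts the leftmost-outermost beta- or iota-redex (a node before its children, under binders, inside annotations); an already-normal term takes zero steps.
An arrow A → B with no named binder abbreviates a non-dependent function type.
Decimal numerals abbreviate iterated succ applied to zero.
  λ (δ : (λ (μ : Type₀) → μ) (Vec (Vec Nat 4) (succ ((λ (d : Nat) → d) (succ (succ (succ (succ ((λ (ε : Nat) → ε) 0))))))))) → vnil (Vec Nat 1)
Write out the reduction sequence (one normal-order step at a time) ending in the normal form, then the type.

reduction (normal order):
  λ (δ : (λ (μ : Type₀) → μ) (Vec (Vec Nat 4) (succ ((λ (d : Nat) → d) (succ (succ (succ (succ ((λ (ε : Nat) → ε) 0))))))))) → vnil (Vec Nat 1)
  ~> λ (δ : Vec (Vec Nat 4) (succ ((λ (μ : Nat) → μ) (succ (succ (succ (succ ((λ (d : Nat) → d) 0)))))))) → vnil (Vec Nat 1)
  ~> λ (δ : Vec (Vec Nat 4) (succ (succ (succ (succ (succ ((λ (μ : Nat) → μ) 0))))))) → vnil (Vec Nat 1)
  ~> λ (δ : Vec (Vec Nat 4) 5) → vnil (Vec Nat 1)
type:
  Vec (Vec Nat 4) 5 → Vec (Vec Nat 1) 0


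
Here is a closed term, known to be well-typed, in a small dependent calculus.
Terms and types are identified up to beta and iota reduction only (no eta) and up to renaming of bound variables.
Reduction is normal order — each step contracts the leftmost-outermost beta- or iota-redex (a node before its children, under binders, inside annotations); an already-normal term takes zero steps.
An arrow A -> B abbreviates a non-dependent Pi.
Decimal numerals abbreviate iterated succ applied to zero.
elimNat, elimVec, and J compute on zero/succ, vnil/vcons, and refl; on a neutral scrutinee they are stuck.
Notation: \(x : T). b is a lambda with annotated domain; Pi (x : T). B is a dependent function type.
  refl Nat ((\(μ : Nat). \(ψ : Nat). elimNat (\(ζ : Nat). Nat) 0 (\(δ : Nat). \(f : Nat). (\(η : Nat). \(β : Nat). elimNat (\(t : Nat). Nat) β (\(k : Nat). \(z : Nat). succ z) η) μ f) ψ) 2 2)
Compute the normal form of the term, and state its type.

resulting normal form:
  refl Nat 4
inferred type:
  Eq Nat 4 4
observation: 27 normal-order steps separate the term from its normal form.


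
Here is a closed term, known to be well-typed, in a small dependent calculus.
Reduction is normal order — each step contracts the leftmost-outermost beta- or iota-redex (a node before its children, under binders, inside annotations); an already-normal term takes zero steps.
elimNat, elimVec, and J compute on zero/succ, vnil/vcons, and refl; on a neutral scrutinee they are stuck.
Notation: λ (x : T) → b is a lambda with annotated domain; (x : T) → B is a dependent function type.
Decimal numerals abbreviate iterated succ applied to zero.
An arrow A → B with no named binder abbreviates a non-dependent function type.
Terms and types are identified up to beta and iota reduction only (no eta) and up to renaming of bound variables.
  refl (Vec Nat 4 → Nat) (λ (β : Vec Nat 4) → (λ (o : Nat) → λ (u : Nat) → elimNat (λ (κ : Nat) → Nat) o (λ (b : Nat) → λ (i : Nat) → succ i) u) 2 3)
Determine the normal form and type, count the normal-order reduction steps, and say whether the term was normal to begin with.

resulting normal form:
  refl (Vec Nat 4 → Nat) (λ (β : Vec Nat 4) → 5)
type:
  Eq (Vec Nat 4 → Nat) (λ (β : Vec Nat 4) → 5) (λ (o : Vec Nat 4) → 5)
steps to reach normal form (normal order): 12
term was already normal: no
first contracted redex: a beta-redex


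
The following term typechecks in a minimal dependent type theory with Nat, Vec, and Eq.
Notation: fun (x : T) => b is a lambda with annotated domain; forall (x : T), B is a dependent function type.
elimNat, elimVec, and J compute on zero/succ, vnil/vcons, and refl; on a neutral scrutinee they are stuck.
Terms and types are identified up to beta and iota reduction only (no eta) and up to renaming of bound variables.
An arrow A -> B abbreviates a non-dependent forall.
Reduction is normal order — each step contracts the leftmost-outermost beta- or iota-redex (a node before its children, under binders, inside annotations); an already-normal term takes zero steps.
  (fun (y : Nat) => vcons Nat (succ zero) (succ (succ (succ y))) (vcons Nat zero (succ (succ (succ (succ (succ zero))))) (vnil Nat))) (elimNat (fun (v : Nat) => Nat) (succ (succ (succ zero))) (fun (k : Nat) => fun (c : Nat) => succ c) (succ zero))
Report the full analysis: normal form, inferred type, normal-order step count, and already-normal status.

reduced normal form:
  vcons Nat (succ zero) (succ (succ (succ (succ (succ (succ (succ zero))))))) (vcons Nat zero (succ (succ (succ (succ (succ zero))))) (vnil Nat))
the term's type:
  Vec Nat (succ (succ zero))
steps to reach normal form (normal order): 5
term was already normal: no
first contracted redex: a beta-redex


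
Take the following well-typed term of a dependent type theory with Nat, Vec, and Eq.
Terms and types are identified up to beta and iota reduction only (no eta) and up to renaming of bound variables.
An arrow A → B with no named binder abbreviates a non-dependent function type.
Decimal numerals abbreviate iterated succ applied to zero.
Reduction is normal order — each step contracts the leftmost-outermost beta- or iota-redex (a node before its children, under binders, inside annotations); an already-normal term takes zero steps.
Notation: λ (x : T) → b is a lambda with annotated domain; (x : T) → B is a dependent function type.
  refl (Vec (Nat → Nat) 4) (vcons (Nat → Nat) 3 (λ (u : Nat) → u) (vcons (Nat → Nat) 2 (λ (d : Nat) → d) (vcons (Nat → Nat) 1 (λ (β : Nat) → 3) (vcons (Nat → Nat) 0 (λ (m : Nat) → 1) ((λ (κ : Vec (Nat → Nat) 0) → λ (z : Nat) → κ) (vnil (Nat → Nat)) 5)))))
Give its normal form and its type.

normal form:
  refl (Vec (Nat → Nat) 4) (vcons (Nat → Nat) 3 (λ (u : Nat) → u) (vcons (Nat → Nat) 2 (λ (d : Nat) → d) (vcons (Nat → Nat) 1 (λ (β : Nat) → 3) (vcons (Nat → Nat) 0 (λ (m : Nat) → 1) (vnil (Nat → Nat))))))
inferred type:
  Eq (Vec (Nat → Nat) 4) (vcons (Nat → Nat) 3 (λ (u : Nat) → u) (vcons (Nat → Nat) 2 (λ (d : Nat) → d) (vcons (Nat → Nat) 1 (λ (β : Nat) → 3) (vcons (Nat → Nat) 0 (λ (m : Nat) → 1) (vnil (Nat → Nat)))))) (vcons (Nat → Nat) 3 (λ (κ : Nat) → κ) (vcons (Nat → Nat) 2 (λ (z : Nat) → z) (vcons (Nat → Nat) 1 (λ (ξ : Nat) → 3) (vcons (Nat → Nat) 0 (λ (b : Nat) → 1) (vnil (Nat → Nat))))))
observation: 2 normal-order steps separate the term from its normal form.


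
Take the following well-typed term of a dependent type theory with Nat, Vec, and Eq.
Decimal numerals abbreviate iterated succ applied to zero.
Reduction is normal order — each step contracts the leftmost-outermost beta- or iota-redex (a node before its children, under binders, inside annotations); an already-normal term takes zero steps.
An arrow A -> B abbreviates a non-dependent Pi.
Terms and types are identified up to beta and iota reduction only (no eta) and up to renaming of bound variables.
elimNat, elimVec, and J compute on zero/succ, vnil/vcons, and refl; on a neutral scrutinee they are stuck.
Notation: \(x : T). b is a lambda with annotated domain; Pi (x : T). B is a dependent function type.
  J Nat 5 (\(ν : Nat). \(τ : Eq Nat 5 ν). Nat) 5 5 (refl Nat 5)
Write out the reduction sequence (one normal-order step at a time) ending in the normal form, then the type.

reduction (normal order):
  J Nat 5 (\(ν : Nat). \(τ : Eq Nat 5 ν). Nat) 5 5 (refl Nat 5)
  ~> 5
inferred type:
  Nat


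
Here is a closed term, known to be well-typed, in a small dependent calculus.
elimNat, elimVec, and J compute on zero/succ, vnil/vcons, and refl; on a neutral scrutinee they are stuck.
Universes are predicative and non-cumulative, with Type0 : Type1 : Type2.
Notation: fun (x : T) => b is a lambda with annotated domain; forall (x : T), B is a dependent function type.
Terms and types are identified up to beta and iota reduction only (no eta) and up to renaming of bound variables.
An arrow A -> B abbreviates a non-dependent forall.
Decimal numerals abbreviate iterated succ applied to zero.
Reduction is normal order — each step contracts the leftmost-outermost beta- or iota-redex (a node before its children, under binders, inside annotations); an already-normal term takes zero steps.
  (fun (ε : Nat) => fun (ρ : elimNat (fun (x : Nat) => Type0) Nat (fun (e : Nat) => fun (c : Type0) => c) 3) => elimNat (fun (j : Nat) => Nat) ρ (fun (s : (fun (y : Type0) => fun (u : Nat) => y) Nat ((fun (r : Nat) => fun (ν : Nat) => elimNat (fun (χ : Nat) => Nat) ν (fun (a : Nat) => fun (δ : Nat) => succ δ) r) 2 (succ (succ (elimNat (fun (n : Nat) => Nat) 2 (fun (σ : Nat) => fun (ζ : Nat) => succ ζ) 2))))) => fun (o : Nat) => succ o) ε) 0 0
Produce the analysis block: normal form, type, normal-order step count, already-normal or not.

reduced normal form:
  0
type:
  Nat
normal-order step count: 3
started in normal form: no
first redex: a beta-redex


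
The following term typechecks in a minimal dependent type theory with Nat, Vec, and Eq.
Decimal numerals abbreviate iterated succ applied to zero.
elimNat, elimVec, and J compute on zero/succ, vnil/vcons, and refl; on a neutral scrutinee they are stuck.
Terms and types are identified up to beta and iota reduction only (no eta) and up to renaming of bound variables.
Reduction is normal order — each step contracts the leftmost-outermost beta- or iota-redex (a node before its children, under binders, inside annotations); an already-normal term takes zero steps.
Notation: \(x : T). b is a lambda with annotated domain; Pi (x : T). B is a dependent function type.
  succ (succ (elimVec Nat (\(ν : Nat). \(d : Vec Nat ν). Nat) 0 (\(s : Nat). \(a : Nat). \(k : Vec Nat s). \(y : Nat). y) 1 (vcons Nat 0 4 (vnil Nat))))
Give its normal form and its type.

reduced normal form:
  2
inferred type:
  Nat


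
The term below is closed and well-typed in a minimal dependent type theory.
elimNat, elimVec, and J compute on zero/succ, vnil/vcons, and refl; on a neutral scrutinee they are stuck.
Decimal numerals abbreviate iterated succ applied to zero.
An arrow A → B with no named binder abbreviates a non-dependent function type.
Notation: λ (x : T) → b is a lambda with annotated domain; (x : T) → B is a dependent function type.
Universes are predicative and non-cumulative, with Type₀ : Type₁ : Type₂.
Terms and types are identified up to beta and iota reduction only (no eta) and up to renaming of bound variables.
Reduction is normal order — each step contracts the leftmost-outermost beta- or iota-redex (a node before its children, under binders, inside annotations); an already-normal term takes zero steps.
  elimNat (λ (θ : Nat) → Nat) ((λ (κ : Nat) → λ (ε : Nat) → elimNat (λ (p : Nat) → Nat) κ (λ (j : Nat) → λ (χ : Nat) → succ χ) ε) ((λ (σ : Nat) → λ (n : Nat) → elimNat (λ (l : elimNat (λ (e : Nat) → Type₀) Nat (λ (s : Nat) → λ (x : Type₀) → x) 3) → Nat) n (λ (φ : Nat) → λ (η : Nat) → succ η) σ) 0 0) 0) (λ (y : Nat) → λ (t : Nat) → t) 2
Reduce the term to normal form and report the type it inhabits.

normal form:
  0
inferred type:
  Nat


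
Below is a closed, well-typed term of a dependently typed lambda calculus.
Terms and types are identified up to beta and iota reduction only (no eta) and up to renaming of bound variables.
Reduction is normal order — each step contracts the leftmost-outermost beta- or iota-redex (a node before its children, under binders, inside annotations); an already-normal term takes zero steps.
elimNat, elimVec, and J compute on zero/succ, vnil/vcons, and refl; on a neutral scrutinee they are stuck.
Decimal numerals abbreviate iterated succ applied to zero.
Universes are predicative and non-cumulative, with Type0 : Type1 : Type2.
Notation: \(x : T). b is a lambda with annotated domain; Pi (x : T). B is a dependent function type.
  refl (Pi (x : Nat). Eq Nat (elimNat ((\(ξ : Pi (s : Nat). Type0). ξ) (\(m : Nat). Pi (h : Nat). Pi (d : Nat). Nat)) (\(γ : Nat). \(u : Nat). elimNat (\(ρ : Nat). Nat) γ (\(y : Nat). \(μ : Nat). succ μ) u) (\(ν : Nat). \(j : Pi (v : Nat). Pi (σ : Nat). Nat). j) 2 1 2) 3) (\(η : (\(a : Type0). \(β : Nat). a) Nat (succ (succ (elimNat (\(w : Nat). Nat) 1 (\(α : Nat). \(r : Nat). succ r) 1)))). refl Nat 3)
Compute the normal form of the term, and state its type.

reduced normal form:
  refl (Pi (x : Nat). Eq Nat 3 3) (\(ξ : Nat). refl Nat 3)
type:
  Eq (Pi (x : Nat). Eq Nat 3 3) (\(ξ : Nat). refl Nat 3) (\(s : Nat). refl Nat 3)
observation: the leftmost-outermost redex is an elimNat iota-redex, and normalization takes 18 steps.


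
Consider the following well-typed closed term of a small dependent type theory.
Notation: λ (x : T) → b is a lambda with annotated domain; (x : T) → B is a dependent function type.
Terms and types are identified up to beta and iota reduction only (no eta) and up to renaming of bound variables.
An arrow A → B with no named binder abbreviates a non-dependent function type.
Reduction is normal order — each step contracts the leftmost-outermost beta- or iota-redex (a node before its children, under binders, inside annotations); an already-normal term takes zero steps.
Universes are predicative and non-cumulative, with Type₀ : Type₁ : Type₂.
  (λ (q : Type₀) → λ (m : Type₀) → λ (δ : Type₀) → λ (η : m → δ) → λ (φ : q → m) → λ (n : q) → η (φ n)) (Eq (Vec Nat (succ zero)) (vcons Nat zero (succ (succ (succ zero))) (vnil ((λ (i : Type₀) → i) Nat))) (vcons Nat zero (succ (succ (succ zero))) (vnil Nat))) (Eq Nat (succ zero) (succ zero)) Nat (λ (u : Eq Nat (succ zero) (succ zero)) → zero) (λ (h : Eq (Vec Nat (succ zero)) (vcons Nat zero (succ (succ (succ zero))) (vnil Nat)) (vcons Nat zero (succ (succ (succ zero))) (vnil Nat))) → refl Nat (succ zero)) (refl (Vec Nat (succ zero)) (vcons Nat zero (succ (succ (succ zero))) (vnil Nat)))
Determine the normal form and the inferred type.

normal form:
  zero
inferred type:
  Nat


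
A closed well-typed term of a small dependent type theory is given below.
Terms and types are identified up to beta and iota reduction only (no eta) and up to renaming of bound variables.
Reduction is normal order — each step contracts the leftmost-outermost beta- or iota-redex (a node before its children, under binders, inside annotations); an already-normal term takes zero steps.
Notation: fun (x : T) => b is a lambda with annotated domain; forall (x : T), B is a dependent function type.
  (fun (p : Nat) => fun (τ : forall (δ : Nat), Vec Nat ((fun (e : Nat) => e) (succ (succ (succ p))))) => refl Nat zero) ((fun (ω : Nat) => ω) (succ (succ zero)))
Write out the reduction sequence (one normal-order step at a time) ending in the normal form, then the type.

normal-order reduction:
  (fun (p : Nat) => fun (τ : forall (δ : Nat), Vec Nat ((fun (e : Nat) => e) (succ (succ (succ p))))) => refl Nat zero) ((fun (ω : Nat) => ω) (succ (succ zero)))
  ~> fun (p : forall (τ : Nat), Vec Nat ((fun (δ : Nat) => δ) (succ (succ (succ ((fun (e : Nat) => e) (succ (succ zero)))))))) => refl Nat zero
  ~> fun (p : forall (τ : Nat), Vec Nat (succ (succ (succ ((fun (δ : Nat) => δ) (succ (succ zero))))))) => refl Nat zero
  ~> fun (p : forall (τ : Nat), Vec Nat (succ (succ (succ (succ (succ zero)))))) => refl Nat zero
the term's type:
  forall (p : forall (τ : Nat), Vec Nat (succ (succ (succ (succ (succ zero)))))), Eq Nat zero zero


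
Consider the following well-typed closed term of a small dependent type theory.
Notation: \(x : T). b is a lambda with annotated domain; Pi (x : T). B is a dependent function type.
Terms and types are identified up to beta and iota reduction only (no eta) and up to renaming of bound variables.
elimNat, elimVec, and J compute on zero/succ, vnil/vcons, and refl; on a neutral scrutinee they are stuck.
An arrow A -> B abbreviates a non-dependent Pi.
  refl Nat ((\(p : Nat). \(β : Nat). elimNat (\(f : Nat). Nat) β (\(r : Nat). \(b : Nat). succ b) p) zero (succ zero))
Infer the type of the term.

inferred type:
  Eq Nat (succ zero) (succ zero)
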